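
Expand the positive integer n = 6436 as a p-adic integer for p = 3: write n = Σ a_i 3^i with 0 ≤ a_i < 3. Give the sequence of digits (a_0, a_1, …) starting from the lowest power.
(a_0, a_1, …) = (1, 0, 1, 1, 1, 2, 2, 2)

Repeated division by 3 gives the digits low-to-high: 6436 = 1 + 1·3^2 + 1·3^3 + 1·3^4 + 2·3^5 + 2·3^6 + 2·3^7. Digit sequence: (1, 0, 1, 1, 1, 2, 2, 2).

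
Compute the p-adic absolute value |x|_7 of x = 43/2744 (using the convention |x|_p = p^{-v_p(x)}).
|43/2744|_7 = 343

Step 1 — compute v_7(x) by factoring powers of 7 out of the numerator and denominator: v_7(43/2744) = -3. Step 2 — apply |x|_p = p^{-v_p(x)} = 7^{3} = 343.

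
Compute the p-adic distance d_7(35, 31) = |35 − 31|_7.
d_7(35, 31) = 1

Step 1 — x − y = 35 − 31 = 4. Step 2 — v_7(4) = 0 (factor: 4 = (7^0 · 4); the sign does not affect v_p). Step 3 — |x − y|_7 = 7^{0} = 1.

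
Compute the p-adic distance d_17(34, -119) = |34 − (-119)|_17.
d_17(34, -119) = 1/17

Step 1 — x − y = 34 − (-119) = 153. Step 2 — v_17(153) = 1 (factor: 153 = (17^1 · 9); the sign does not affect v_p). Step 3 — |x − y|_17 = 17^{-1} = 1/17.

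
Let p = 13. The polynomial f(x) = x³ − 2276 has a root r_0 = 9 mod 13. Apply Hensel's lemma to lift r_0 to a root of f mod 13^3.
r_2 = 2115 (mod 2197)

Hensel: r_{i+1} = r_i − f(r_i)/f′(r_i) mod 13^{i+2}, where f′(x) = 3x². Iterate:
  r_0 = 9 (mod 13)
  r_1 = 87 (mod 169)
  r_2 = 2115 (mod 2197)
Final: r = 2115 with f(r) ≡ 0 mod 13^3.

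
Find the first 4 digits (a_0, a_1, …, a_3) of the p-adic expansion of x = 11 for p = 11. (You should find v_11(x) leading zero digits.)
(a_0, …, a_3) = (0, 1, 0, 0)

v_11(11) = 1, so a_0 = ... = a_0 = 0. Factor out: x = 11^1 · u with u = 1 a unit in ℤ_11. Expand u iteratively via a_{v+i} = u_i mod 11, u_{i+1} = (u_i − a_{v+i})/11:
  u_0 = 1;  a_1 = 1;  u_1 = (u_0 − 1)/11 = 0
  u_1 = 0;  a_2 = 0;  u_2 = (u_1 − 0)/11 = 0
  u_2 = 0;  a_3 = 0;  u_3 = (u_2 − 0)/11 = 0
Digits: (0, 1, 0, 0).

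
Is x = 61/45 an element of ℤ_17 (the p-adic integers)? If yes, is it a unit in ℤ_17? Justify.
x ∈ ℤ_17^× (unit); v_17(x) = 0

ℤ_17 = {x ∈ ℚ_17 : v_17(x) ≥ 0} and ℤ_17^× = {x ∈ ℤ_17 : v_17(x) = 0}. Here v_17(61/45) = v_17(num) − v_17(den) = 0; compare against these criteria.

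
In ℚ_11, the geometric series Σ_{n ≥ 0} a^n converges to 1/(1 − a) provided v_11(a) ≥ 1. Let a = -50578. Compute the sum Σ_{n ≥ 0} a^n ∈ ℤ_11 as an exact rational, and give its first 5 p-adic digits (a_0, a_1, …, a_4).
Σ a^n = 1/(1 − a) = 1/50579;  first 5 digits = (1, 0, 0, 6, 7)

v_11(a) = 3 ≥ 1, so the series converges in ℤ_11 to 1/(1 − a) = 1/(1 − (-50578)) = 1/50579. Expand this rational in ℤ_11: compute digits iteratively via d_i = x_i mod 11, x_{i+1} = (x_i − d_i)/11. The first 5 digits are (1, 0, 0, 6, 7).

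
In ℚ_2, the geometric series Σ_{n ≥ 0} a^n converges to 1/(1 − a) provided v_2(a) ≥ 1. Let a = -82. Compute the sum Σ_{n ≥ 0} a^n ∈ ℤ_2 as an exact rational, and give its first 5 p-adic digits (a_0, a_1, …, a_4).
Σ a^n = 1/(1 − a) = 1/83;  first 5 digits = (1, 1, 0, 1, 1)

v_2(a) = 1 ≥ 1, so the series converges in ℤ_2 to 1/(1 − a) = 1/(1 − (-82)) = 1/83. Expand this rational in ℤ_2: compute digits iteratively via d_i = x_i mod 2, x_{i+1} = (x_i − d_i)/2. The first 5 digits are (1, 1, 0, 1, 1).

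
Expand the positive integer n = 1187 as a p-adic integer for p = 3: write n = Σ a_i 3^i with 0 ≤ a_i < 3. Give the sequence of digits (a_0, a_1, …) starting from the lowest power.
(a_0, a_1, …) = (2, 2, 2, 1, 2, 1, 1)

Repeated division by 3 gives the digits low-to-high: 1187 = 2 + 2·3^1 + 2·3^2 + 1·3^3 + 2·3^4 + 1·3^5 + 1·3^6. Digit sequence: (2, 2, 2, 1, 2, 1, 1).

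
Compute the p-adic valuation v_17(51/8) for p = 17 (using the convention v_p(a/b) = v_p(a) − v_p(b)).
v_17(51/8) = 1

Factor powers of 17 from the numerator and denominator of the reduced fraction: 51 = 17^1 · 3 and 8 = 17^0 · 8. Apply v_p(a/b) = v_p(a) − v_p(b): v_17(51/8) = 1 − 0 = 1.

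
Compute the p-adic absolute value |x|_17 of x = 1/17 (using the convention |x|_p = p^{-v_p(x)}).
|1/17|_17 = 17

Step 1 — compute v_17(x) by factoring powers of 17 out of the numerator and denominator: v_17(1/17) = -1. Step 2 — apply |x|_p = p^{-v_p(x)} = 17^{1} = 17.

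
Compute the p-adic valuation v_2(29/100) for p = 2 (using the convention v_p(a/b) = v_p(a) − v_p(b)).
v_2(29/100) = -2

Factor powers of 2 from the numerator and denominator of the reduced fraction: 29 = 2^0 · 29 and 100 = 2^2 · 25. Apply v_p(a/b) = v_p(a) − v_p(b): v_2(29/100) = 0 − 2 = -2.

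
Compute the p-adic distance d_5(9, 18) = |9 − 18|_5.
d_5(9, 18) = 1

Step 1 — x − y = 9 − 18 = -9. Step 2 — v_5(-9) = 0 (factor: -9 = −(5^0 · 9); the sign does not affect v_p). Step 3 — |x − y|_5 = 5^{0} = 1.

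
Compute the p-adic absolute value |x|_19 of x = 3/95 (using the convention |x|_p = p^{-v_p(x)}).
|3/95|_19 = 19

Step 1 — compute v_19(x) by factoring powers of 19 out of the numerator and denominator: v_19(3/95) = -1. Step 2 — apply |x|_p = p^{-v_p(x)} = 19^{1} = 19.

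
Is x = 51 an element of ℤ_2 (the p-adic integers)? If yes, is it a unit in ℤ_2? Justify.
x ∈ ℤ_2^× (unit); v_2(x) = 0

ℤ_2 = {x ∈ ℚ_2 : v_2(x) ≥ 0} and ℤ_2^× = {x ∈ ℤ_2 : v_2(x) = 0}. Here v_2(51) = v_2(num) − v_2(den) = 0; compare against these criteria.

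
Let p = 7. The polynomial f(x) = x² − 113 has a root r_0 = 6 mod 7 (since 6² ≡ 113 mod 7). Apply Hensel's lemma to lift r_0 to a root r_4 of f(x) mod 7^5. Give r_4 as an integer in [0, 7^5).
r_4 = 9743 (mod 16807)

Hensel's recurrence: r_{i+1} = r_i − f(r_i)·(f′(r_i))^{-1} mod 7^{i+2}, with f′(x) = 2x. Iterate:
  r_0 = 6 (mod 7)
  r_1 = 41 (mod 49)
  r_2 = 139 (mod 343)
  r_3 = 139 (mod 2401)
  r_4 = 9743 (mod 16807)
Final: r_4 = 9743, and one checks f(r_4) ≡ 0 mod 7^5.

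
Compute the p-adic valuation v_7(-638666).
v_7(-638666) = 5

v_7(n) is the largest exponent k such that 7^k divides n. Factor out: -638666 = -7^5 · 38. (Sign doesn't affect v_p.) So v_7(-638666) = 5.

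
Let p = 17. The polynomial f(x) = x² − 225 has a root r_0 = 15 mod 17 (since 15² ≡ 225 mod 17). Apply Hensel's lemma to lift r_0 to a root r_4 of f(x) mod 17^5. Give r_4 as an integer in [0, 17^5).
r_4 = 15 (mod 1419857)

Hensel's recurrence: r_{i+1} = r_i − f(r_i)·(f′(r_i))^{-1} mod 17^{i+2}, with f′(x) = 2x. Iterate:
  r_0 = 15 (mod 17)
  r_1 = 15 (mod 289)
  r_2 = 15 (mod 4913)
  r_3 = 15 (mod 83521)
  r_4 = 15 (mod 1419857)
Final: r_4 = 15, and one checks f(r_4) ≡ 0 mod 17^5.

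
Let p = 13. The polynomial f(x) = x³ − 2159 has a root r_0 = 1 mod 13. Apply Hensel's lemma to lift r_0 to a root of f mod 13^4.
r_3 = 6410 (mod 28561)

Hensel: r_{i+1} = r_i − f(r_i)/f′(r_i) mod 13^{i+2}, where f′(x) = 3x². Iterate:
  r_0 = 1 (mod 13)
  r_1 = 157 (mod 169)
  r_2 = 2016 (mod 2197)
  r_3 = 6410 (mod 28561)
Final: r = 6410 with f(r) ≡ 0 mod 13^4.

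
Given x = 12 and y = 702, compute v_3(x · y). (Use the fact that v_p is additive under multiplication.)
v_3(8424) = 4

v_p(x) = 1 (factor: 12 = 3^1 · 4); v_p(y) = 3 (factor: 702 = 3^3 · 26). Additivity: v_p(xy) = v_p(x) + v_p(y) = 1 + 3 = 4. (Direct check: xy = 8424 = 3^4 · (104).)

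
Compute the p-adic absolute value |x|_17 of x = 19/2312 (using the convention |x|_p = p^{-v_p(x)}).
|19/2312|_17 = 289

Step 1 — compute v_17(x) by factoring powers of 17 out of the numerator and denominator: v_17(19/2312) = -2. Step 2 — apply |x|_p = p^{-v_p(x)} = 17^{2} = 289.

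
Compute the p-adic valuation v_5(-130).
v_5(-130) = 1

v_5(n) is the largest exponent k such that 5^k divides n. Factor out: -130 = -5^1 · 26. (Sign doesn't affect v_p.) So v_5(-130) = 1.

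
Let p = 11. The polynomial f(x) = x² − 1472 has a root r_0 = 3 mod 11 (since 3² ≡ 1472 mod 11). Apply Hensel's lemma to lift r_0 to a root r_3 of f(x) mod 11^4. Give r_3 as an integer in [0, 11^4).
r_3 = 9705 (mod 14641)

Hensel's recurrence: r_{i+1} = r_i − f(r_i)·(f′(r_i))^{-1} mod 11^{i+2}, with f′(x) = 2x. Iterate:
  r_0 = 3 (mod 11)
  r_1 = 25 (mod 121)
  r_2 = 388 (mod 1331)
  r_3 = 9705 (mod 14641)
Final: r_3 = 9705, and one checks f(r_3) ≡ 0 mod 11^4.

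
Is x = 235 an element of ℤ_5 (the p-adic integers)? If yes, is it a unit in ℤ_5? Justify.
x ∈ ℤ_5 but not a unit; v_5(x) = 1 > 0

ℤ_5 = {x ∈ ℚ_5 : v_5(x) ≥ 0} and ℤ_5^× = {x ∈ ℤ_5 : v_5(x) = 0}. Here v_5(235) = v_5(num) − v_5(den) = 1; compare against these criteria.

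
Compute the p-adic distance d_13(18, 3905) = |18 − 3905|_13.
d_13(18, 3905) = 1/169

Step 1 — x − y = 18 − 3905 = -3887. Step 2 — v_13(-3887) = 2 (factor: -3887 = −(13^2 · 23); the sign does not affect v_p). Step 3 — |x − y|_13 = 13^{-2} = 1/169.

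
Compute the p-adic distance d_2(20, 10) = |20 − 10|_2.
d_2(20, 10) = 1/2

Step 1 — x − y = 20 − 10 = 10. Step 2 — v_2(10) = 1 (factor: 10 = (2^1 · 5); the sign does not affect v_p). Step 3 — |x − y|_2 = 2^{-1} = 1/2.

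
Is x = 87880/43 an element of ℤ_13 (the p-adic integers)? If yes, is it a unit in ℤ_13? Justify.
x ∈ ℤ_13 but not a unit; v_13(x) = 3 > 0

ℤ_13 = {x ∈ ℚ_13 : v_13(x) ≥ 0} and ℤ_13^× = {x ∈ ℤ_13 : v_13(x) = 0}. Here v_13(87880/43) = v_13(num) − v_13(den) = 3; compare against these criteria.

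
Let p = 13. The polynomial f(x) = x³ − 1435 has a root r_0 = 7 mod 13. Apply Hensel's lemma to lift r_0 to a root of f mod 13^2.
r_1 = 111 (mod 169)

Hensel: r_{i+1} = r_i − f(r_i)/f′(r_i) mod 13^{i+2}, where f′(x) = 3x². Iterate:
  r_0 = 7 (mod 13)
  r_1 = 111 (mod 169)
Final: r = 111 with f(r) ≡ 0 mod 13^2.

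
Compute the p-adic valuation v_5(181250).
v_5(181250) = 5

v_5(n) is the largest exponent k such that 5^k divides n. Factor out: 181250 = 5^5 · 58. (Sign doesn't affect v_p.) So v_5(181250) = 5.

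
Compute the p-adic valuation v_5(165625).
v_5(165625) = 5

v_5(n) is the largest exponent k such that 5^k divides n. Factor out: 165625 = 5^5 · 53. (Sign doesn't affect v_p.) So v_5(165625) = 5.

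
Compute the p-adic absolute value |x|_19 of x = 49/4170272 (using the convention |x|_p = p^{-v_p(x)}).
|49/4170272|_19 = 130321

Step 1 — compute v_19(x) by factoring powers of 19 out of the numerator and denominator: v_19(49/4170272) = -4. Step 2 — apply |x|_p = p^{-v_p(x)} = 19^{4} = 130321.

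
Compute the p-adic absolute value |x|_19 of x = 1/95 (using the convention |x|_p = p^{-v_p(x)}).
|1/95|_19 = 19

Step 1 — compute v_19(x) by factoring powers of 19 out of the numerator and denominator: v_19(1/95) = -1. Step 2 — apply |x|_p = p^{-v_p(x)} = 19^{1} = 19.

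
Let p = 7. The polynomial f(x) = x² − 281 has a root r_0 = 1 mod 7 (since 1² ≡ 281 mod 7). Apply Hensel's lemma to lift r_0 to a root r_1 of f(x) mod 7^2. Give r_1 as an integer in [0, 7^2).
r_1 = 43 (mod 49)

Hensel's recurrence: r_{i+1} = r_i − f(r_i)·(f′(r_i))^{-1} mod 7^{i+2}, with f′(x) = 2x. Iterate:
  r_0 = 1 (mod 7)
  r_1 = 43 (mod 49)
Final: r_1 = 43, and one checks f(r_1) ≡ 0 mod 7^2.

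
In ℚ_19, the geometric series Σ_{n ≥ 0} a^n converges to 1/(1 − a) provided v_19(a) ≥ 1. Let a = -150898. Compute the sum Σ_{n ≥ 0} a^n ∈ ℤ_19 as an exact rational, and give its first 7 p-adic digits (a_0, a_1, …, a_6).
Σ a^n = 1/(1 − a) = 1/150899;  first 7 digits = (1, 0, 0, 16, 17, 18, 8)

v_19(a) = 3 ≥ 1, so the series converges in ℤ_19 to 1/(1 − a) = 1/(1 − (-150898)) = 1/150899. Expand this rational in ℤ_19: compute digits iteratively via d_i = x_i mod 19, x_{i+1} = (x_i − d_i)/19. The first 7 digits are (1, 0, 0, 16, 17, 18, 8).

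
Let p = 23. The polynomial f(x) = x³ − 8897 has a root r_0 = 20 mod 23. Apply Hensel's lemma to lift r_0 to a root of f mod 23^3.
r_2 = 6989 (mod 12167)

Hensel: r_{i+1} = r_i − f(r_i)/f′(r_i) mod 23^{i+2}, where f′(x) = 3x². Iterate:
  r_0 = 20 (mod 23)
  r_1 = 112 (mod 529)
  r_2 = 6989 (mod 12167)
Final: r = 6989 with f(r) ≡ 0 mod 23^3.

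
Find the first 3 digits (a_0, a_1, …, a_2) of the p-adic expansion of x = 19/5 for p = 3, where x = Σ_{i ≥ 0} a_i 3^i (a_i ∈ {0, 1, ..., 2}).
(a_0, …, a_2) = (2, 0, 2)

v_3(19/5) = 0 (numerator and denominator both coprime to 3), so x ∈ ℤ_3^×. Compute digits iteratively via a_i = x_i mod 3, x_{i+1} = (x_i − a_i)/3, with x_0 = x:
  x_0 = 19/5;  a_0 = 2;  x_1 = (x_0 − 2)/3 = 3/5
  x_1 = 3/5;  a_1 = 0;  x_2 = (x_1 − 0)/3 = 1/5
  x_2 = 1/5;  a_2 = 2;  x_3 = (x_2 − 2)/3 = -3/5
Digits: (2, 0, 2).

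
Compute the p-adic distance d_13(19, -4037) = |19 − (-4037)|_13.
d_13(19, -4037) = 1/169

Step 1 — x − y = 19 − (-4037) = 4056. Step 2 — v_13(4056) = 2 (factor: 4056 = (13^2 · 24); the sign does not affect v_p). Step 3 — |x − y|_13 = 13^{-2} = 1/169.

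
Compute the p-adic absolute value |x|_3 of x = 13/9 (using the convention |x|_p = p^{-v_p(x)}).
|13/9|_3 = 9

Step 1 — compute v_3(x) by factoring powers of 3 out of the numerator and denominator: v_3(13/9) = -2. Step 2 — apply |x|_p = p^{-v_p(x)} = 3^{2} = 9.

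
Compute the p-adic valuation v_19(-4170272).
v_19(-4170272) = 4

v_19(n) is the largest exponent k such that 19^k divides n. Factor out: -4170272 = -19^4 · 32. (Sign doesn't affect v_p.) So v_19(-4170272) = 4.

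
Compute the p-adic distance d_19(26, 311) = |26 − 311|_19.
d_19(26, 311) = 1/19

Step 1 — x − y = 26 − 311 = -285. Step 2 — v_19(-285) = 1 (factor: -285 = −(19^1 · 15); the sign does not affect v_p). Step 3 — |x − y|_19 = 19^{-1} = 1/19.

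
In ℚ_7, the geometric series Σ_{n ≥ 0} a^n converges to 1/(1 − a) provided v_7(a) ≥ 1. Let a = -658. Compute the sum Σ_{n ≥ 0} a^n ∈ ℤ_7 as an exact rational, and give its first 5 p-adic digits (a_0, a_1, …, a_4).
Σ a^n = 1/(1 − a) = 1/659;  first 5 digits = (1, 4, 2, 1, 4)

v_7(a) = 1 ≥ 1, so the series converges in ℤ_7 to 1/(1 − a) = 1/(1 − (-658)) = 1/659. Expand this rational in ℤ_7: compute digits iteratively via d_i = x_i mod 7, x_{i+1} = (x_i − d_i)/7. The first 5 digits are (1, 4, 2, 1, 4).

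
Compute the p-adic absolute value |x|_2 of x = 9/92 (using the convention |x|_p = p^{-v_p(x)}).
|9/92|_2 = 4

Step 1 — compute v_2(x) by factoring powers of 2 out of the numerator and denominator: v_2(9/92) = -2. Step 2 — apply |x|_p = p^{-v_p(x)} = 2^{2} = 4.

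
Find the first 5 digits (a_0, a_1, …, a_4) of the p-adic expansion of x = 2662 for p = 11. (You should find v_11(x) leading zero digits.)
(a_0, …, a_4) = (0, 0, 0, 2, 0)

v_11(2662) = 3, so a_0 = ... = a_2 = 0. Factor out: x = 11^3 · u with u = 2 a unit in ℤ_11. Expand u iteratively via a_{v+i} = u_i mod 11, u_{i+1} = (u_i − a_{v+i})/11:
  u_0 = 2;  a_3 = 2;  u_1 = (u_0 − 2)/11 = 0
  u_1 = 0;  a_4 = 0;  u_2 = (u_1 − 0)/11 = 0
Digits: (0, 0, 0, 2, 0).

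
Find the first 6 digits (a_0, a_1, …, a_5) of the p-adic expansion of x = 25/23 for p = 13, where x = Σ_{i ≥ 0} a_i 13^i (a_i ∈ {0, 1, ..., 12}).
(a_0, …, a_5) = (9, 9, 10, 2, 6, 8)

v_13(25/23) = 0 (numerator and denominator both coprime to 13), so x ∈ ℤ_13^×. Compute digits iteratively via a_i = x_i mod 13, x_{i+1} = (x_i − a_i)/13, with x_0 = x:
  x_0 = 25/23;  a_0 = 9;  x_1 = (x_0 − 9)/13 = -14/23
  x_1 = -14/23;  a_1 = 9;  x_2 = (x_1 − 9)/13 = -17/23
  x_2 = -17/23;  a_2 = 10;  x_3 = (x_2 − 10)/13 = -19/23
  x_3 = -19/23;  a_3 = 2;  x_4 = (x_3 − 2)/13 = -5/23
  x_4 = -5/23;  a_4 = 6;  x_5 = (x_4 − 6)/13 = -11/23
  x_5 = -11/23;  a_5 = 8;  x_6 = (x_5 − 8)/13 = -15/23
Digits: (9, 9, 10, 2, 6, 8).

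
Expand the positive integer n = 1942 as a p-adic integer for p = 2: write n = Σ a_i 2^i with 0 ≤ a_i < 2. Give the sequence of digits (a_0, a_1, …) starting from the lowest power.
(a_0, a_1, …) = (0, 1, 1, 0, 1, 0, 0, 1, 1, 1, 1)

Repeated division by 2 gives the digits low-to-high: 1942 = 1·2^1 + 1·2^2 + 1·2^4 + 1·2^7 + 1·2^8 + 1·2^9 + 1·2^10. Digit sequence: (0, 1, 1, 0, 1, 0, 0, 1, 1, 1, 1).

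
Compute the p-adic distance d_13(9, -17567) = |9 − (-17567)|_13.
d_13(9, -17567) = 1/2197

Step 1 — x − y = 9 − (-17567) = 17576. Step 2 — v_13(17576) = 3 (factor: 17576 = (13^3 · 8); the sign does not affect v_p). Step 3 — |x − y|_13 = 13^{-3} = 1/2197.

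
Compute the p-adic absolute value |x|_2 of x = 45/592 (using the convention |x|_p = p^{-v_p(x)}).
|45/592|_2 = 16

Step 1 — compute v_2(x) by factoring powers of 2 out of the numerator and denominator: v_2(45/592) = -4. Step 2 — apply |x|_p = p^{-v_p(x)} = 2^{4} = 16.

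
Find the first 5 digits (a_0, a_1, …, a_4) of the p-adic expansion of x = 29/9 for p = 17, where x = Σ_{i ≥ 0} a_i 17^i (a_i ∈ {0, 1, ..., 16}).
(a_0, …, a_4) = (7, 13, 3, 13, 3)

v_17(29/9) = 0 (numerator and denominator both coprime to 17), so x ∈ ℤ_17^×. Compute digits iteratively via a_i = x_i mod 17, x_{i+1} = (x_i − a_i)/17, with x_0 = x:
  x_0 = 29/9;  a_0 = 7;  x_1 = (x_0 − 7)/17 = -2/9
  x_1 = -2/9;  a_1 = 13;  x_2 = (x_1 − 13)/17 = -7/9
  x_2 = -7/9;  a_2 = 3;  x_3 = (x_2 − 3)/17 = -2/9
  x_3 = -2/9;  a_3 = 13;  x_4 = (x_3 − 13)/17 = -7/9
  x_4 = -7/9;  a_4 = 3;  x_5 = (x_4 − 3)/17 = -2/9
Digits: (7, 13, 3, 13, 3).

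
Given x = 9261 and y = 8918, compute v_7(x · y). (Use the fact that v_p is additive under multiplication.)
v_7(82589598) = 6

v_p(x) = 3 (factor: 9261 = 7^3 · 27); v_p(y) = 3 (factor: 8918 = 7^3 · 26). Additivity: v_p(xy) = v_p(x) + v_p(y) = 3 + 3 = 6. (Direct check: xy = 82589598 = 7^6 · (702).)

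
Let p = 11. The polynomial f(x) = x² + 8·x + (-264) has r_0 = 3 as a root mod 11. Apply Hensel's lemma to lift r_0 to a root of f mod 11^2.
r_1 = 80 (mod 121)

Hensel: r_{i+1} = r_i − f(r_i)·(f′(r_i))^{-1} mod 11^{i+2}, f′(x) = 2x + 8. Iterate:
  r_0 = 3 (mod 11)
  r_1 = 80 (mod 121)
Final: r = 80 satisfies f(r) ≡ 0 mod 11^2.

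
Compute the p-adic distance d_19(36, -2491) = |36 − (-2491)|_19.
d_19(36, -2491) = 1/361

Step 1 — x − y = 36 − (-2491) = 2527. Step 2 — v_19(2527) = 2 (factor: 2527 = (19^2 · 7); the sign does not affect v_p). Step 3 — |x − y|_19 = 19^{-2} = 1/361.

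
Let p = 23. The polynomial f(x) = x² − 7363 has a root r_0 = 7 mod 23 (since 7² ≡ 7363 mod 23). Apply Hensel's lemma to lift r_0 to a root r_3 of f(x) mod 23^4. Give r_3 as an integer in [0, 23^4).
r_3 = 141848 (mod 279841)

Hensel's recurrence: r_{i+1} = r_i − f(r_i)·(f′(r_i))^{-1} mod 23^{i+2}, with f′(x) = 2x. Iterate:
  r_0 = 7 (mod 23)
  r_1 = 76 (mod 529)
  r_2 = 8011 (mod 12167)
  r_3 = 141848 (mod 279841)
Final: r_3 = 141848, and one checks f(r_3) ≡ 0 mod 23^4.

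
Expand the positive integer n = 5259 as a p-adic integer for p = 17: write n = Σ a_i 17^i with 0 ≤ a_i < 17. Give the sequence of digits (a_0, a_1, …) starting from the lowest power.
(a_0, a_1, …) = (6, 3, 1, 1)

Repeated division by 17 gives the digits low-to-high: 5259 = 6 + 3·17^1 + 1·17^2 + 1·17^3. Digit sequence: (6, 3, 1, 1).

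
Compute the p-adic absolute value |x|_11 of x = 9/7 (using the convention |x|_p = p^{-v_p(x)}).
|9/7|_11 = 1

Step 1 — compute v_11(x) by factoring powers of 11 out of the numerator and denominator: v_11(9/7) = 0. Step 2 — apply |x|_p = p^{-v_p(x)} = 11^{0} = 1.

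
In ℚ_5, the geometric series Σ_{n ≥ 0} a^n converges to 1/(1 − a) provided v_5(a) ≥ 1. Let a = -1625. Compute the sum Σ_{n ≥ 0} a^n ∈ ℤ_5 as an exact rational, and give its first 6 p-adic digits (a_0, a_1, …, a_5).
Σ a^n = 1/(1 − a) = 1/1626;  first 6 digits = (1, 0, 0, 2, 2, 4)

v_5(a) = 3 ≥ 1, so the series converges in ℤ_5 to 1/(1 − a) = 1/(1 − (-1625)) = 1/1626. Expand this rational in ℤ_5: compute digits iteratively via d_i = x_i mod 5, x_{i+1} = (x_i − d_i)/5. The first 6 digits are (1, 0, 0, 2, 2, 4).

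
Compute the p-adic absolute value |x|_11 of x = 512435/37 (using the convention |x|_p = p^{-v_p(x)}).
|512435/37|_11 = 1/14641

Step 1 — compute v_11(x) by factoring powers of 11 out of the numerator and denominator: v_11(512435/37) = 4. Step 2 — apply |x|_p = p^{-v_p(x)} = 11^{-4} = 1/14641.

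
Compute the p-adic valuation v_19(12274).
v_19(12274) = 2

v_19(n) is the largest exponent k such that 19^k divides n. Factor out: 12274 = 19^2 · 34. (Sign doesn't affect v_p.) So v_19(12274) = 2.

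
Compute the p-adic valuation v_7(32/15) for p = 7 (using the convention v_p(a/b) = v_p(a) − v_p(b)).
v_7(32/15) = 0

Factor powers of 7 from the numerator and denominator of the reduced fraction: 32 = 7^0 · 32 and 15 = 7^0 · 15. Apply v_p(a/b) = v_p(a) − v_p(b): v_7(32/15) = 0 − 0 = 0.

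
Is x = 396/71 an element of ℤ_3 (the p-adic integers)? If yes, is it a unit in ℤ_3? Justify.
x ∈ ℤ_3 but not a unit; v_3(x) = 2 > 0

ℤ_3 = {x ∈ ℚ_3 : v_3(x) ≥ 0} and ℤ_3^× = {x ∈ ℤ_3 : v_3(x) = 0}. Here v_3(396/71) = v_3(num) − v_3(den) = 2; compare against these criteria.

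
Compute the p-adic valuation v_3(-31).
v_3(-31) = 0

v_3(n) is the largest exponent k such that 3^k divides n. Factor out: -31 = -3^0 · 31. (Sign doesn't affect v_p.) So v_3(-31) = 0.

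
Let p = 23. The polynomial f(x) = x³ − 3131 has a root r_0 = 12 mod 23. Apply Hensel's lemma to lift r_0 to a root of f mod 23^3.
r_2 = 3646 (mod 12167)

Hensel: r_{i+1} = r_i − f(r_i)/f′(r_i) mod 23^{i+2}, where f′(x) = 3x². Iterate:
  r_0 = 12 (mod 23)
  r_1 = 472 (mod 529)
  r_2 = 3646 (mod 12167)
Final: r = 3646 with f(r) ≡ 0 mod 23^3.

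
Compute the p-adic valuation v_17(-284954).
v_17(-284954) = 3

v_17(n) is the largest exponent k such that 17^k divides n. Factor out: -284954 = -17^3 · 58. (Sign doesn't affect v_p.) So v_17(-284954) = 3.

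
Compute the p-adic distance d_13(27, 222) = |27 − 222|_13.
d_13(27, 222) = 1/13

Step 1 — x − y = 27 − 222 = -195. Step 2 — v_13(-195) = 1 (factor: -195 = −(13^1 · 15); the sign does not affect v_p). Step 3 — |x − y|_13 = 13^{-1} = 1/13.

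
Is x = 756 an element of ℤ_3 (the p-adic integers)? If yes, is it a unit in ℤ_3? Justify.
x ∈ ℤ_3 but not a unit; v_3(x) = 3 > 0

ℤ_3 = {x ∈ ℚ_3 : v_3(x) ≥ 0} and ℤ_3^× = {x ∈ ℤ_3 : v_3(x) = 0}. Here v_3(756) = v_3(num) − v_3(den) = 3; compare against these criteria.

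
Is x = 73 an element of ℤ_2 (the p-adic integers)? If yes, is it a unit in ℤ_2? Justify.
x ∈ ℤ_2^× (unit); v_2(x) = 0

ℤ_2 = {x ∈ ℚ_2 : v_2(x) ≥ 0} and ℤ_2^× = {x ∈ ℤ_2 : v_2(x) = 0}. Here v_2(73) = v_2(num) − v_2(den) = 0; compare against these criteria.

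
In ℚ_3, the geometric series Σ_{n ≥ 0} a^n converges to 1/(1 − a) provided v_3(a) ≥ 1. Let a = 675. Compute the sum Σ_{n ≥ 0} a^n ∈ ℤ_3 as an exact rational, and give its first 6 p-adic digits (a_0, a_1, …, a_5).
Σ a^n = 1/(1 − a) = -1/674;  first 6 digits = (1, 0, 0, 1, 2, 2)

v_3(a) = 3 ≥ 1, so the series converges in ℤ_3 to 1/(1 − a) = 1/(1 − 675) = -1/674. Expand this rational in ℤ_3: compute digits iteratively via d_i = x_i mod 3, x_{i+1} = (x_i − d_i)/3. The first 6 digits are (1, 0, 0, 1, 2, 2).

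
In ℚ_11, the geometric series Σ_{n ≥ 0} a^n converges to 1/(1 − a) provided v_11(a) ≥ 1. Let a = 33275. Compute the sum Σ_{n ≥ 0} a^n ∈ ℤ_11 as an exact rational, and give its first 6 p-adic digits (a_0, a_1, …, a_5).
Σ a^n = 1/(1 − a) = -1/33274;  first 6 digits = (1, 0, 0, 3, 2, 0)

v_11(a) = 3 ≥ 1, so the series converges in ℤ_11 to 1/(1 − a) = 1/(1 − 33275) = -1/33274. Expand this rational in ℤ_11: compute digits iteratively via d_i = x_i mod 11, x_{i+1} = (x_i − d_i)/11. The first 6 digits are (1, 0, 0, 3, 2, 0).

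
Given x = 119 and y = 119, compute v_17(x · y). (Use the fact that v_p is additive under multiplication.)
v_17(14161) = 2

v_p(x) = 1 (factor: 119 = 17^1 · 7); v_p(y) = 1 (factor: 119 = 17^1 · 7). Additivity: v_p(xy) = v_p(x) + v_p(y) = 1 + 1 = 2. (Direct check: xy = 14161 = 17^2 · (49).)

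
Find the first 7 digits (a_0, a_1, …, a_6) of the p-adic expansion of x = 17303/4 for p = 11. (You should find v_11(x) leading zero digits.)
(a_0, …, a_6) = (0, 0, 0, 6, 8, 2, 8)

v_11(17303/4) = 3, so a_0 = ... = a_2 = 0. Factor out: x = 11^3 · u with u = 13/4 a unit in ℤ_11. Expand u iteratively via a_{v+i} = u_i mod 11, u_{i+1} = (u_i − a_{v+i})/11:
  u_0 = 13/4;  a_3 = 6;  u_1 = (u_0 − 6)/11 = -1/4
  u_1 = -1/4;  a_4 = 8;  u_2 = (u_1 − 8)/11 = -3/4
  u_2 = -3/4;  a_5 = 2;  u_3 = (u_2 − 2)/11 = -1/4
  u_3 = -1/4;  a_6 = 8;  u_4 = (u_3 − 8)/11 = -3/4
Digits: (0, 0, 0, 6, 8, 2, 8).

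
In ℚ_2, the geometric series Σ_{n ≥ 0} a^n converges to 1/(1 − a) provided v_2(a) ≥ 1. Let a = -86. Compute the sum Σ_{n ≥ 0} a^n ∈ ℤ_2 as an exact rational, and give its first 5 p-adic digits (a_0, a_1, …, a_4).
Σ a^n = 1/(1 − a) = 1/87;  first 5 digits = (1, 1, 1, 0, 0)

v_2(a) = 1 ≥ 1, so the series converges in ℤ_2 to 1/(1 − a) = 1/(1 − (-86)) = 1/87. Expand this rational in ℤ_2: compute digits iteratively via d_i = x_i mod 2, x_{i+1} = (x_i − d_i)/2. The first 5 digits are (1, 1, 1, 0, 0).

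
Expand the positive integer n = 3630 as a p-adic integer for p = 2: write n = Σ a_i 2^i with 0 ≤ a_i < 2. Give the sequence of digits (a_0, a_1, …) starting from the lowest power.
(a_0, a_1, …) = (0, 1, 1, 1, 0, 1, 0, 0, 0, 1, 1, 1)

Repeated division by 2 gives the digits low-to-high: 3630 = 1·2^1 + 1·2^2 + 1·2^3 + 1·2^5 + 1·2^9 + 1·2^10 + 1·2^11. Digit sequence: (0, 1, 1, 1, 0, 1, 0, 0, 0, 1, 1, 1).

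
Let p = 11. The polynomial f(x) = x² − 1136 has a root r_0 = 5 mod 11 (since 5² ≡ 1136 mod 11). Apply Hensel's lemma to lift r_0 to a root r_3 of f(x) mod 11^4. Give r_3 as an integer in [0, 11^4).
r_3 = 12446 (mod 14641)

Hensel's recurrence: r_{i+1} = r_i − f(r_i)·(f′(r_i))^{-1} mod 11^{i+2}, with f′(x) = 2x. Iterate:
  r_0 = 5 (mod 11)
  r_1 = 104 (mod 121)
  r_2 = 467 (mod 1331)
  r_3 = 12446 (mod 14641)
Final: r_3 = 12446, and one checks f(r_3) ≡ 0 mod 11^4.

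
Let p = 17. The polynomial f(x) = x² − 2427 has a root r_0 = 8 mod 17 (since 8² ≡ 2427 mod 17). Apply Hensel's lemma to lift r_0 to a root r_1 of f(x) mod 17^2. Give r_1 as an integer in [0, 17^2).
r_1 = 246 (mod 289)

Hensel's recurrence: r_{i+1} = r_i − f(r_i)·(f′(r_i))^{-1} mod 17^{i+2}, with f′(x) = 2x. Iterate:
  r_0 = 8 (mod 17)
  r_1 = 246 (mod 289)
Final: r_1 = 246, and one checks f(r_1) ≡ 0 mod 17^2.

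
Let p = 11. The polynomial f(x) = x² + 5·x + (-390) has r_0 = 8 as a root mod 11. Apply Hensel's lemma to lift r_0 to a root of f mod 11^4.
r_3 = 11338 (mod 14641)

Hensel: r_{i+1} = r_i − f(r_i)·(f′(r_i))^{-1} mod 11^{i+2}, f′(x) = 2x + 5. Iterate:
  r_0 = 8 (mod 11)
  r_1 = 85 (mod 121)
  r_2 = 690 (mod 1331)
  r_3 = 11338 (mod 14641)
Final: r = 11338 satisfies f(r) ≡ 0 mod 11^4.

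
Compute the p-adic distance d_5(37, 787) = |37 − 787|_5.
d_5(37, 787) = 1/125

Step 1 — x − y = 37 − 787 = -750. Step 2 — v_5(-750) = 3 (factor: -750 = −(5^3 · 6); the sign does not affect v_p). Step 3 — |x − y|_5 = 5^{-3} = 1/125.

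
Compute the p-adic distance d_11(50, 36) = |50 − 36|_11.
d_11(50, 36) = 1

Step 1 — x − y = 50 − 36 = 14. Step 2 — v_11(14) = 0 (factor: 14 = (11^0 · 14); the sign does not affect v_p). Step 3 — |x − y|_11 = 11^{0} = 1.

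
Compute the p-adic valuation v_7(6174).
v_7(6174) = 3

v_7(n) is the largest exponent k such that 7^k divides n. Factor out: 6174 = 7^3 · 18. (Sign doesn't affect v_p.) So v_7(6174) = 3.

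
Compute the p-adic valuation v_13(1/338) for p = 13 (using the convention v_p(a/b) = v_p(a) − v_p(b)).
v_13(1/338) = -2

Factor powers of 13 from the numerator and denominator of the reduced fraction: 1 = 13^0 · 1 and 338 = 13^2 · 2. Apply v_p(a/b) = v_p(a) − v_p(b): v_13(1/338) = 0 − 2 = -2.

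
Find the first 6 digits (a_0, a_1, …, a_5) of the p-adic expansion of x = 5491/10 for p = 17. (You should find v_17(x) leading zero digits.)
(a_0, …, a_5) = (0, 0, 7, 15, 11, 1)

v_17(5491/10) = 2, so a_0 = ... = a_1 = 0. Factor out: x = 17^2 · u with u = 19/10 a unit in ℤ_17. Expand u iteratively via a_{v+i} = u_i mod 17, u_{i+1} = (u_i − a_{v+i})/17:
  u_0 = 19/10;  a_2 = 7;  u_1 = (u_0 − 7)/17 = -3/10
  u_1 = -3/10;  a_3 = 15;  u_2 = (u_1 − 15)/17 = -9/10
  u_2 = -9/10;  a_4 = 11;  u_3 = (u_2 − 11)/17 = -7/10
  u_3 = -7/10;  a_5 = 1;  u_4 = (u_3 − 1)/17 = -1/10
Digits: (0, 0, 7, 15, 11, 1).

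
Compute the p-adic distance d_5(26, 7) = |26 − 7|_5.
d_5(26, 7) = 1

Step 1 — x − y = 26 − 7 = 19. Step 2 — v_5(19) = 0 (factor: 19 = (5^0 · 19); the sign does not affect v_p). Step 3 — |x − y|_5 = 5^{0} = 1.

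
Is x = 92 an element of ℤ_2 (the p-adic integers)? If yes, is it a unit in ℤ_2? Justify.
x ∈ ℤ_2 but not a unit; v_2(x) = 2 > 0

ℤ_2 = {x ∈ ℚ_2 : v_2(x) ≥ 0} and ℤ_2^× = {x ∈ ℤ_2 : v_2(x) = 0}. Here v_2(92) = v_2(num) − v_2(den) = 2; compare against these criteria.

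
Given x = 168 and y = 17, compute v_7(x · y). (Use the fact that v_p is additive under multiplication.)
v_7(2856) = 1

v_p(x) = 1 (factor: 168 = 7^1 · 24); v_p(y) = 0 (factor: 17 = 7^0 · 17). Additivity: v_p(xy) = v_p(x) + v_p(y) = 1 + 0 = 1. (Direct check: xy = 2856 = 7^1 · (408).)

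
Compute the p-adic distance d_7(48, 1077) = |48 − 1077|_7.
d_7(48, 1077) = 1/343

Step 1 — x − y = 48 − 1077 = -1029. Step 2 — v_7(-1029) = 3 (factor: -1029 = −(7^3 · 3); the sign does not affect v_p). Step 3 — |x − y|_7 = 7^{-3} = 1/343.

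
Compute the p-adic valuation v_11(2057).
v_11(2057) = 2

v_11(n) is the largest exponent k such that 11^k divides n. Factor out: 2057 = 11^2 · 17. (Sign doesn't affect v_p.) So v_11(2057) = 2.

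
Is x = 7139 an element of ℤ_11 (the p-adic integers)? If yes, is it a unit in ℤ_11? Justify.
x ∈ ℤ_11 but not a unit; v_11(x) = 2 > 0

ℤ_11 = {x ∈ ℚ_11 : v_11(x) ≥ 0} and ℤ_11^× = {x ∈ ℤ_11 : v_11(x) = 0}. Here v_11(7139) = v_11(num) − v_11(den) = 2; compare against these criteria.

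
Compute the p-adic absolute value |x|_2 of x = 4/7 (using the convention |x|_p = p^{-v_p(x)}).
|4/7|_2 = 1/4

Step 1 — compute v_2(x) by factoring powers of 2 out of the numerator and denominator: v_2(4/7) = 2. Step 2 — apply |x|_p = p^{-v_p(x)} = 2^{-2} = 1/4.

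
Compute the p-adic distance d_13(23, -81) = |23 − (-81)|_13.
d_13(23, -81) = 1/13

Step 1 — x − y = 23 − (-81) = 104. Step 2 — v_13(104) = 1 (factor: 104 = (13^1 · 8); the sign does not affect v_p). Step 3 — |x − y|_13 = 13^{-1} = 1/13.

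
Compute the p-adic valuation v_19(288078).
v_19(288078) = 3

v_19(n) is the largest exponent k such that 19^k divides n. Factor out: 288078 = 19^3 · 42. (Sign doesn't affect v_p.) So v_19(288078) = 3.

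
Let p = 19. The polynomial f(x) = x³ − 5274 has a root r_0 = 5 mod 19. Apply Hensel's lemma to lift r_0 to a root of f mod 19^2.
r_1 = 271 (mod 361)

Hensel: r_{i+1} = r_i − f(r_i)/f′(r_i) mod 19^{i+2}, where f′(x) = 3x². Iterate:
  r_0 = 5 (mod 19)
  r_1 = 271 (mod 361)
Final: r = 271 with f(r) ≡ 0 mod 19^2.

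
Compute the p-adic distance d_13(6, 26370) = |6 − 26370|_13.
d_13(6, 26370) = 1/2197

Step 1 — x − y = 6 − 26370 = -26364. Step 2 — v_13(-26364) = 3 (factor: -26364 = −(13^3 · 12); the sign does not affect v_p). Step 3 — |x − y|_13 = 13^{-3} = 1/2197.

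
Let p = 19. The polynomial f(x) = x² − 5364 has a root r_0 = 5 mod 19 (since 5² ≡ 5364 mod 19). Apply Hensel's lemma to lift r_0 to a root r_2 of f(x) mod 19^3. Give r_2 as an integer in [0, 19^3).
r_2 = 1658 (mod 6859)

Hensel's recurrence: r_{i+1} = r_i − f(r_i)·(f′(r_i))^{-1} mod 19^{i+2}, with f′(x) = 2x. Iterate:
  r_0 = 5 (mod 19)
  r_1 = 214 (mod 361)
  r_2 = 1658 (mod 6859)
Final: r_2 = 1658, and one checks f(r_2) ≡ 0 mod 19^3.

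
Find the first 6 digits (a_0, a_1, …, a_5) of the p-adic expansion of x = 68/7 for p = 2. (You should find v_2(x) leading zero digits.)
(a_0, …, a_5) = (0, 0, 1, 1, 1, 0)

v_2(68/7) = 2, so a_0 = ... = a_1 = 0. Factor out: x = 2^2 · u with u = 17/7 a unit in ℤ_2. Expand u iteratively via a_{v+i} = u_i mod 2, u_{i+1} = (u_i − a_{v+i})/2:
  u_0 = 17/7;  a_2 = 1;  u_1 = (u_0 − 1)/2 = 5/7
  u_1 = 5/7;  a_3 = 1;  u_2 = (u_1 − 1)/2 = -1/7
  u_2 = -1/7;  a_4 = 1;  u_3 = (u_2 − 1)/2 = -4/7
  u_3 = -4/7;  a_5 = 0;  u_4 = (u_3 − 0)/2 = -2/7
Digits: (0, 0, 1, 1, 1, 0).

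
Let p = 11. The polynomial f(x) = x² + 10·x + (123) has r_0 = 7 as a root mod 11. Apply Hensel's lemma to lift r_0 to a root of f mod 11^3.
r_2 = 1217 (mod 1331)

Hensel: r_{i+1} = r_i − f(r_i)·(f′(r_i))^{-1} mod 11^{i+2}, f′(x) = 2x + 10. Iterate:
  r_0 = 7 (mod 11)
  r_1 = 7 (mod 121)
  r_2 = 1217 (mod 1331)
Final: r = 1217 satisfies f(r) ≡ 0 mod 11^3.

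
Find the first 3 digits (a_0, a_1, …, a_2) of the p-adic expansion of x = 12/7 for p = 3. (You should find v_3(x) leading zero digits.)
(a_0, …, a_2) = (0, 1, 2)

v_3(12/7) = 1, so a_0 = ... = a_0 = 0. Factor out: x = 3^1 · u with u = 4/7 a unit in ℤ_3. Expand u iteratively via a_{v+i} = u_i mod 3, u_{i+1} = (u_i − a_{v+i})/3:
  u_0 = 4/7;  a_1 = 1;  u_1 = (u_0 − 1)/3 = -1/7
  u_1 = -1/7;  a_2 = 2;  u_2 = (u_1 − 2)/3 = -5/7
Digits: (0, 1, 2).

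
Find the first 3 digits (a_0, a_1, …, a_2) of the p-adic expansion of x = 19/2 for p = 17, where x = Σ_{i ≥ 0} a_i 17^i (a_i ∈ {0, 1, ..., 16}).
(a_0, …, a_2) = (1, 9, 8)

v_17(19/2) = 0 (numerator and denominator both coprime to 17), so x ∈ ℤ_17^×. Compute digits iteratively via a_i = x_i mod 17, x_{i+1} = (x_i − a_i)/17, with x_0 = x:
  x_0 = 19/2;  a_0 = 1;  x_1 = (x_0 − 1)/17 = 1/2
  x_1 = 1/2;  a_1 = 9;  x_2 = (x_1 − 9)/17 = -1/2
  x_2 = -1/2;  a_2 = 8;  x_3 = (x_2 − 8)/17 = -1/2
Digits: (1, 9, 8).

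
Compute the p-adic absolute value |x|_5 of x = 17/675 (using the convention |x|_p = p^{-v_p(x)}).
|17/675|_5 = 25

Step 1 — compute v_5(x) by factoring powers of 5 out of the numerator and denominator: v_5(17/675) = -2. Step 2 — apply |x|_p = p^{-v_p(x)} = 5^{2} = 25.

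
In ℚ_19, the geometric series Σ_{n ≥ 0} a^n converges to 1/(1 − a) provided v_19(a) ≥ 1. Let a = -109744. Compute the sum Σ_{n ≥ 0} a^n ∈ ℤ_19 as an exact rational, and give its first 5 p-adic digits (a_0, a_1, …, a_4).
Σ a^n = 1/(1 − a) = 1/109745;  first 5 digits = (1, 0, 0, 3, 18)

v_19(a) = 3 ≥ 1, so the series converges in ℤ_19 to 1/(1 − a) = 1/(1 − (-109744)) = 1/109745. Expand this rational in ℤ_19: compute digits iteratively via d_i = x_i mod 19, x_{i+1} = (x_i − d_i)/19. The first 5 digits are (1, 0, 0, 3, 18).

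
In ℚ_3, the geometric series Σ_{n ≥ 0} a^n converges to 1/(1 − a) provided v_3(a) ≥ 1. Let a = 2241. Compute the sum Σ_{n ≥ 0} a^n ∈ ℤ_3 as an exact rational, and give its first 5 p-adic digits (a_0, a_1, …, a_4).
Σ a^n = 1/(1 − a) = -1/2240;  first 5 digits = (1, 0, 0, 2, 0)

v_3(a) = 3 ≥ 1, so the series converges in ℤ_3 to 1/(1 − a) = 1/(1 − 2241) = -1/2240. Expand this rational in ℤ_3: compute digits iteratively via d_i = x_i mod 3, x_{i+1} = (x_i − d_i)/3. The first 5 digits are (1, 0, 0, 2, 0).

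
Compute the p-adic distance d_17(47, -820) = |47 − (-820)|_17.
d_17(47, -820) = 1/289

Step 1 — x − y = 47 − (-820) = 867. Step 2 — v_17(867) = 2 (factor: 867 = (17^2 · 3); the sign does not affect v_p). Step 3 — |x − y|_17 = 17^{-2} = 1/289.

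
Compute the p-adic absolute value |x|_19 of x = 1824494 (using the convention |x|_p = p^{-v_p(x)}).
|1824494|_19 = 1/130321

Step 1 — compute v_19(x) by factoring powers of 19 out of the numerator and denominator: v_19(1824494) = 4. Step 2 — apply |x|_p = p^{-v_p(x)} = 19^{-4} = 1/130321.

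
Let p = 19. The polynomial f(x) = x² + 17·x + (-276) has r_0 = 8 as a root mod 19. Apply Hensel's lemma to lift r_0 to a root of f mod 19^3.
r_2 = 6563 (mod 6859)

Hensel: r_{i+1} = r_i − f(r_i)·(f′(r_i))^{-1} mod 19^{i+2}, f′(x) = 2x + 17. Iterate:
  r_0 = 8 (mod 19)
  r_1 = 65 (mod 361)
  r_2 = 6563 (mod 6859)
Final: r = 6563 satisfies f(r) ≡ 0 mod 19^3.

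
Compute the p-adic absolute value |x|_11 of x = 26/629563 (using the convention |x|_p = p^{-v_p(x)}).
|26/629563|_11 = 14641

Step 1 — compute v_11(x) by factoring powers of 11 out of the numerator and denominator: v_11(26/629563) = -4. Step 2 — apply |x|_p = p^{-v_p(x)} = 11^{4} = 14641.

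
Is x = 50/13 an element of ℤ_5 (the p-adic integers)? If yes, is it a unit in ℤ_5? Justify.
x ∈ ℤ_5 but not a unit; v_5(x) = 2 > 0

ℤ_5 = {x ∈ ℚ_5 : v_5(x) ≥ 0} and ℤ_5^× = {x ∈ ℤ_5 : v_5(x) = 0}. Here v_5(50/13) = v_5(num) − v_5(den) = 2; compare against these criteria.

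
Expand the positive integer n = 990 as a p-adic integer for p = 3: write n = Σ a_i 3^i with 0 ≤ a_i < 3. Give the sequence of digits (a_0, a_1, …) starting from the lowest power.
(a_0, a_1, …) = (0, 0, 2, 0, 0, 1, 1)

Repeated division by 3 gives the digits low-to-high: 990 = 2·3^2 + 1·3^5 + 1·3^6. Digit sequence: (0, 0, 2, 0, 0, 1, 1).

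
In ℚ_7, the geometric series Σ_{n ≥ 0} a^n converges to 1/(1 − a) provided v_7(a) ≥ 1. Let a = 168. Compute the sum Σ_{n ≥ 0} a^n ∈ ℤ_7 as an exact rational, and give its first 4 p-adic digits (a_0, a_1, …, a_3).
Σ a^n = 1/(1 − a) = -1/167;  first 4 digits = (1, 3, 5, 4)

v_7(a) = 1 ≥ 1, so the series converges in ℤ_7 to 1/(1 − a) = 1/(1 − 168) = -1/167. Expand this rational in ℤ_7: compute digits iteratively via d_i = x_i mod 7, x_{i+1} = (x_i − d_i)/7. The first 4 digits are (1, 3, 5, 4).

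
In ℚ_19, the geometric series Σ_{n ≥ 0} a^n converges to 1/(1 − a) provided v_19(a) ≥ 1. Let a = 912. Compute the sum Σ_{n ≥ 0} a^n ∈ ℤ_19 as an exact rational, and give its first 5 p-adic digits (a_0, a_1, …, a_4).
Σ a^n = 1/(1 − a) = -1/911;  first 5 digits = (1, 10, 7, 0, 0)

v_19(a) = 1 ≥ 1, so the series converges in ℤ_19 to 1/(1 − a) = 1/(1 − 912) = -1/911. Expand this rational in ℤ_19: compute digits iteratively via d_i = x_i mod 19, x_{i+1} = (x_i − d_i)/19. The first 5 digits are (1, 10, 7, 0, 0).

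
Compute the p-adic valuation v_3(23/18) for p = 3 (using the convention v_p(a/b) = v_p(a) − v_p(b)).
v_3(23/18) = -2

Factor powers of 3 from the numerator and denominator of the reduced fraction: 23 = 3^0 · 23 and 18 = 3^2 · 2. Apply v_p(a/b) = v_p(a) − v_p(b): v_3(23/18) = 0 − 2 = -2.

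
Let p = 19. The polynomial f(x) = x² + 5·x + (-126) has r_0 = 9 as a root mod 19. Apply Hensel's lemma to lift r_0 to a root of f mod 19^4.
r_3 = 9 (mod 130321)

Hensel: r_{i+1} = r_i − f(r_i)·(f′(r_i))^{-1} mod 19^{i+2}, f′(x) = 2x + 5. Iterate:
  r_0 = 9 (mod 19)
  r_1 = 9 (mod 361)
  r_2 = 9 (mod 6859)
  r_3 = 9 (mod 130321)
Final: r = 9 satisfies f(r) ≡ 0 mod 19^4.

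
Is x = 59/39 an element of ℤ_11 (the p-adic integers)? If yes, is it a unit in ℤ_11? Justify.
x ∈ ℤ_11^× (unit); v_11(x) = 0

ℤ_11 = {x ∈ ℚ_11 : v_11(x) ≥ 0} and ℤ_11^× = {x ∈ ℤ_11 : v_11(x) = 0}. Here v_11(59/39) = v_11(num) − v_11(den) = 0; compare against these criteria.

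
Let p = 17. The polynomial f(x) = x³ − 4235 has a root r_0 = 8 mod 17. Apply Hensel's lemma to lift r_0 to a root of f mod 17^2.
r_1 = 59 (mod 289)

Hensel: r_{i+1} = r_i − f(r_i)/f′(r_i) mod 17^{i+2}, where f′(x) = 3x². Iterate:
  r_0 = 8 (mod 17)
  r_1 = 59 (mod 289)
Final: r = 59 with f(r) ≡ 0 mod 17^2.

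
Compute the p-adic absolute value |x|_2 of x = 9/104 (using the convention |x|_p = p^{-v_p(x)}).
|9/104|_2 = 8

Step 1 — compute v_2(x) by factoring powers of 2 out of the numerator and denominator: v_2(9/104) = -3. Step 2 — apply |x|_p = p^{-v_p(x)} = 2^{3} = 8.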